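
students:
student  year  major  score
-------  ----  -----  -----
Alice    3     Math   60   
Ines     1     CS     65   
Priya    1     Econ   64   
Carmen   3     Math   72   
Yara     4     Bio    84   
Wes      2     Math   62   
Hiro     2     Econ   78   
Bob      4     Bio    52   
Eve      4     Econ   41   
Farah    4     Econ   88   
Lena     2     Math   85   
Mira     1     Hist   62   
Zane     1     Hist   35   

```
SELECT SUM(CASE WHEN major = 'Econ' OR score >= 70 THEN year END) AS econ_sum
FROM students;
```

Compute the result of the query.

student=Alice: ✗
student=Ines: ✗
student=Priya: ✓ → 1
student=Carmen: ✓ → 3
student=Yara: ✓ → 4
student=Wes: ✗
student=Hiro: ✓ → 2
student=Bob: ✗
student=Eve: ✓ → 4
student=Farah: ✓ → 4
student=Lena: ✓ → 2
student=Mira: ✗
student=Zane: ✗
econ_sum = 1 + 3 + 4 + 2 + 4 + 4 + 2 = 20

20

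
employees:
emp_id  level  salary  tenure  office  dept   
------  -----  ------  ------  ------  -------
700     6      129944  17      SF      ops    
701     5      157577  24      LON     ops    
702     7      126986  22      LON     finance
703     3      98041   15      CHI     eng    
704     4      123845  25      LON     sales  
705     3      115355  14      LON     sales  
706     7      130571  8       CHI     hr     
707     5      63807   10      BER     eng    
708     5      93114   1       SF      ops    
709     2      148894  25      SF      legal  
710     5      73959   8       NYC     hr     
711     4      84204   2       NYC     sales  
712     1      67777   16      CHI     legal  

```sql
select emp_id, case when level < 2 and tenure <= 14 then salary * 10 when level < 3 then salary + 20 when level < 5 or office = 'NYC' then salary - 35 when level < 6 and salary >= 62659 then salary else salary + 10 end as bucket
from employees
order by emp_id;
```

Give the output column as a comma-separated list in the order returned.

emp_id=700: ELSE → 129954
emp_id=701: level < 6 and salary >= 62659 → 157577
emp_id=702: ELSE → 126996
emp_id=703: level < 5 or office = 'NYC' → 98006
emp_id=704: level < 5 or office = 'NYC' → 123810
emp_id=705: level < 5 or office = 'NYC' → 115320
emp_id=706: ELSE → 130581
emp_id=707: level < 6 and salary >= 62659 → 63807
emp_id=708: level < 6 and salary >= 62659 → 93114
emp_id=709: level < 3 → 148914
emp_id=710: level < 5 or office = 'NYC' → 73924
emp_id=711: level < 5 or office = 'NYC' → 84169
emp_id=712: level < 3 → 67797

129954, 157577, 126996, 98006, 123810, 115320, 130581, 63807, 93114, 148914, 73924, 84169, 67797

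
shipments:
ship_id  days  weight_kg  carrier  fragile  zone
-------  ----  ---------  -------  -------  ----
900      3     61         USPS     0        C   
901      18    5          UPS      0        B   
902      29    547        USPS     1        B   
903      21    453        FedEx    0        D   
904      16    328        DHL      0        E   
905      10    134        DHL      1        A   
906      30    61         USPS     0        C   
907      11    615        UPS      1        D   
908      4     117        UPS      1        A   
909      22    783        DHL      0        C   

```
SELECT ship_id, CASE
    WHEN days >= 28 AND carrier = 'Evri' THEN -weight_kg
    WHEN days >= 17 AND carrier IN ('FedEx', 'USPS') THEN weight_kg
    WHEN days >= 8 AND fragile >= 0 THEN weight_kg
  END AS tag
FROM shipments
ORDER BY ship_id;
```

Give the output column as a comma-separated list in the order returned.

ship_id=900: (no match → NULL) → NULL
ship_id=901: days >= 8 AND fragile >= 0 → 5
ship_id=902: days >= 17 AND carrier IN ('FedEx', 'USPS') → 547
ship_id=903: days >= 17 AND carrier IN ('FedEx', 'USPS') → 453
ship_id=904: days >= 8 AND fragile >= 0 → 328
ship_id=905: days >= 8 AND fragile >= 0 → 134
ship_id=906: days >= 17 AND carrier IN ('FedEx', 'USPS') → 61
ship_id=907: days >= 8 AND fragile >= 0 → 615
ship_id=908: (no match → NULL) → NULL
ship_id=909: days >= 8 AND fragile >= 0 → 783

NULL, 5, 547, 453, 328, 134, 61, 615, NULL, 783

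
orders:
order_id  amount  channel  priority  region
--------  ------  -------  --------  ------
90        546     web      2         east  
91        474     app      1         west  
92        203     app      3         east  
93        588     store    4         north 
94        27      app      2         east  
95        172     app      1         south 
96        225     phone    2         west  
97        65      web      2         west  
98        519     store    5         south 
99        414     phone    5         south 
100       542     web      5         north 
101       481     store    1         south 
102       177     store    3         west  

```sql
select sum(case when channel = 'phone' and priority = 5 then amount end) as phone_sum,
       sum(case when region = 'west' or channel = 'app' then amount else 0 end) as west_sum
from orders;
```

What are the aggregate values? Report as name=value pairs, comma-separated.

[phone_sum: channel = 'phone' and priority = 5]
order_id=90: ✗
order_id=91: ✗
order_id=92: ✗
order_id=93: ✗
order_id=94: ✗
order_id=95: ✗
order_id=96: ✗
order_id=97: ✗
order_id=98: ✗
order_id=99: ✓ → 414
order_id=100: ✗
order_id=101: ✗
order_id=102: ✗
phone_sum = 414
—
[west_sum: region = 'west' or channel = 'app']
order_id=90: ✗
order_id=91: ✓ → 474
order_id=92: ✓ → 203
order_id=93: ✗
order_id=94: ✓ → 27
order_id=95: ✓ → 172
order_id=96: ✓ → 225
order_id=97: ✓ → 65
order_id=98: ✗
order_id=99: ✗
order_id=100: ✗
order_id=101: ✗
order_id=102: ✓ → 177
west_sum = 474 + 203 + 27 + 172 + 225 + 65 + 177 = 1343

phone_sum=414, west_sum=1343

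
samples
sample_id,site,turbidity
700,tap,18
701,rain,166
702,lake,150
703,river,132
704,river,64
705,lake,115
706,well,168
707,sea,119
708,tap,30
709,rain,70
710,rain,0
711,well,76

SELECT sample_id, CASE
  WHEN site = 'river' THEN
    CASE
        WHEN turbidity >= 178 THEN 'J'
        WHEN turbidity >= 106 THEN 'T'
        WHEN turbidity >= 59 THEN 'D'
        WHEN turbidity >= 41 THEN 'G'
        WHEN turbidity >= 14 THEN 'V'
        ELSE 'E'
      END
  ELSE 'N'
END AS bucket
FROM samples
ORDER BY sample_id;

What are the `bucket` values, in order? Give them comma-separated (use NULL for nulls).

N, N, N, T, D, N, N, N, N, N, N, N

sample_id=700: site='tap' → outer ELSE → N
sample_id=701: site='rain' → outer ELSE → N
sample_id=702: site='lake' → outer ELSE → N
sample_id=703: site='river' → inner[turbidity >= 106] → T
sample_id=704: site='river' → inner[turbidity >= 59] → D
sample_id=705: site='lake' → outer ELSE → N
sample_id=706: site='well' → outer ELSE → N
sample_id=707: site='sea' → outer ELSE → N
sample_id=708: site='tap' → outer ELSE → N
sample_id=709: site='rain' → outer ELSE → N
sample_id=710: site='rain' → outer ELSE → N
sample_id=711: site='well' → outer ELSE → N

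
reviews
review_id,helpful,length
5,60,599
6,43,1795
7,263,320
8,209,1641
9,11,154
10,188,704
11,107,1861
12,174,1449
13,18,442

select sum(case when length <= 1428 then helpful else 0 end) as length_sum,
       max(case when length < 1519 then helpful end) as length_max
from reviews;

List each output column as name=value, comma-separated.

[length_sum: length <= 1428]
review_id=5: ✓ → 60
review_id=6: ✗
review_id=7: ✓ → 263
review_id=8: ✗
review_id=9: ✓ → 11
review_id=10: ✓ → 188
review_id=11: ✗
review_id=12: ✗
review_id=13: ✓ → 18
length_sum = 60 + 263 + 11 + 188 + 18 = 540
—
[length_max: length < 1519]
review_id=5: ✓ → 60
review_id=6: ✗
review_id=7: ✓ → 263
review_id=8: ✗
review_id=9: ✓ → 11
review_id=10: ✓ → 188
review_id=11: ✗
review_id=12: ✓ → 174
review_id=13: ✓ → 18
length_max = MAX(60, 263, 11, 188, 174, 18) = 263

length_sum=540, length_max=263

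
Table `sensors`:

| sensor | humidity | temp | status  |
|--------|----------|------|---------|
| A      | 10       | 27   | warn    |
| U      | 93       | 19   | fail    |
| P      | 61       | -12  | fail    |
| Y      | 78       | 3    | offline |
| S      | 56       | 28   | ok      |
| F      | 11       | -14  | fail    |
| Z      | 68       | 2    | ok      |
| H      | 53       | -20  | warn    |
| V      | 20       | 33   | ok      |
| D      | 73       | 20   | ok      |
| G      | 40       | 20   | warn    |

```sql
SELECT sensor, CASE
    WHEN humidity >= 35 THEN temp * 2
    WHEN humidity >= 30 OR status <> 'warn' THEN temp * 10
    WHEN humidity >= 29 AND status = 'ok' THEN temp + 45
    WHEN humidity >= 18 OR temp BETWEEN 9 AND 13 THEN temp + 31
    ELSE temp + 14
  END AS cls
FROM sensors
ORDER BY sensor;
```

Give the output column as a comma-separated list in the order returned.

sensor=A: ELSE → 41
sensor=D: humidity >= 35 → 40
sensor=F: humidity >= 30 OR status <> 'warn' → -140
sensor=G: humidity >= 35 → 40
sensor=H: humidity >= 35 → -40
sensor=P: humidity >= 35 → -24
sensor=S: humidity >= 35 → 56
sensor=U: humidity >= 35 → 38
sensor=V: humidity >= 30 OR status <> 'warn' → 330
sensor=Y: humidity >= 35 → 6
sensor=Z: humidity >= 35 → 4

41, 40, -140, 40, -40, -24, 56, 38, 330, 6, 4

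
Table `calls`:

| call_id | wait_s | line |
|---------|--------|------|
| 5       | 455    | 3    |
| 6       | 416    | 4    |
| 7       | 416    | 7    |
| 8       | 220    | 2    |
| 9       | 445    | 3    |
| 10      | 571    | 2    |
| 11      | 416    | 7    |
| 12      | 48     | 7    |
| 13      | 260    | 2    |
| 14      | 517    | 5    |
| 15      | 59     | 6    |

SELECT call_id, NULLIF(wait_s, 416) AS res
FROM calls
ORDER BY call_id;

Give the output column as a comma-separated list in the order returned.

455, NULL, NULL, 220, 445, 571, NULL, 48, 260, 517, 59

call_id=5: wait_s=455 vs 416: differ → 455
call_id=6: wait_s=416 vs 416: equal → NULL
call_id=7: wait_s=416 vs 416: equal → NULL
call_id=8: wait_s=220 vs 416: differ → 220
call_id=9: wait_s=445 vs 416: differ → 445
call_id=10: wait_s=571 vs 416: differ → 571
call_id=11: wait_s=416 vs 416: equal → NULL
call_id=12: wait_s=48 vs 416: differ → 48
call_id=13: wait_s=260 vs 416: differ → 260
call_id=14: wait_s=517 vs 416: differ → 517
call_id=15: wait_s=59 vs 416: differ → 59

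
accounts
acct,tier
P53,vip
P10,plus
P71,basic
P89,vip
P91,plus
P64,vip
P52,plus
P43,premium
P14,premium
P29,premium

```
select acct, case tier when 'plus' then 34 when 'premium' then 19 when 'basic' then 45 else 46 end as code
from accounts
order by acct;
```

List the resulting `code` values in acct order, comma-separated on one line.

acct=P10: tier='plus' → 34
acct=P14: tier='premium' → 19
acct=P29: tier='premium' → 19
acct=P43: tier='premium' → 19
acct=P52: tier='plus' → 34
acct=P53: ELSE → 46
acct=P64: ELSE → 46
acct=P71: tier='basic' → 45
acct=P89: ELSE → 46
acct=P91: tier='plus' → 34

34, 19, 19, 19, 34, 46, 46, 45, 46, 34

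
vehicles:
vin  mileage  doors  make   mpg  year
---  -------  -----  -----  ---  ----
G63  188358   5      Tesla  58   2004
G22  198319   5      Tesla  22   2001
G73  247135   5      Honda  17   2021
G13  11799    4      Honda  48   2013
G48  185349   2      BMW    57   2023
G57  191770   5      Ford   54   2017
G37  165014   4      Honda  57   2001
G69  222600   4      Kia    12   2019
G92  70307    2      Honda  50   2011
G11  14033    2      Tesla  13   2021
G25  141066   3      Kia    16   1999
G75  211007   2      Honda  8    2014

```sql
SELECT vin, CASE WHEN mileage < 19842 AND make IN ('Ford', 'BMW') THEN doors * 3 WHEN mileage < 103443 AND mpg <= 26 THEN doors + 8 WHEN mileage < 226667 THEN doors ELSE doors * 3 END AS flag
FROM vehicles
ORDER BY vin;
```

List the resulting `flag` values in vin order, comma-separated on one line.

10, 4, 5, 3, 4, 2, 5, 5, 4, 15, 2, 2

vin=G11: mileage < 103443 AND mpg <= 26 → 10
vin=G13: mileage < 226667 → 4
vin=G22: mileage < 226667 → 5
vin=G25: mileage < 226667 → 3
vin=G37: mileage < 226667 → 4
vin=G48: mileage < 226667 → 2
vin=G57: mileage < 226667 → 5
vin=G63: mileage < 226667 → 5
vin=G69: mileage < 226667 → 4
vin=G73: ELSE → 15
vin=G75: mileage < 226667 → 2
vin=G92: mileage < 226667 → 2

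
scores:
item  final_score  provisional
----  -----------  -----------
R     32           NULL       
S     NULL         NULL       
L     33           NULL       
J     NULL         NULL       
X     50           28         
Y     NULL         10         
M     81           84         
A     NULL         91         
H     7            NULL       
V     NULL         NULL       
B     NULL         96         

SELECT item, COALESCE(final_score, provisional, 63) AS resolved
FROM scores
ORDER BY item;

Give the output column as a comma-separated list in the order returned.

item=A: final_score=NULL, provisional=91 → 91
item=B: final_score=NULL, provisional=96 → 96
item=H: final_score=7 → 7
item=J: final_score=NULL, provisional=NULL, → literal 63 → 63
item=L: final_score=33 → 33
item=M: final_score=81 → 81
item=R: final_score=32 → 32
item=S: final_score=NULL, provisional=NULL, → literal 63 → 63
item=V: final_score=NULL, provisional=NULL, → literal 63 → 63
item=X: final_score=50 → 50
item=Y: final_score=NULL, provisional=10 → 10

91, 96, 7, 63, 33, 81, 32, 63, 63, 50, 10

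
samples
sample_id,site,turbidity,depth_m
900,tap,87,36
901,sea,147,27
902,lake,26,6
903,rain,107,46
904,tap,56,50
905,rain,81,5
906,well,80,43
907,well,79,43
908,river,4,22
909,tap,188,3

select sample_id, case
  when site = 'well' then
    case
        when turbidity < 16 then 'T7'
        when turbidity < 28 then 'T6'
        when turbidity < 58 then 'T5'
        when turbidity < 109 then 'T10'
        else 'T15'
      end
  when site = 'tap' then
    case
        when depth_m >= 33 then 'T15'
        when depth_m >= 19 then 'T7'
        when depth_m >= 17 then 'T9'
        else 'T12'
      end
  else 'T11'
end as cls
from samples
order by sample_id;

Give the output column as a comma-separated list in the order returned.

T15, T11, T11, T11, T15, T11, T10, T10, T11, T12

sample_id=900: site='tap' → inner[depth_m >= 33] → T15
sample_id=901: site='sea' → outer ELSE → T11
sample_id=902: site='lake' → outer ELSE → T11
sample_id=903: site='rain' → outer ELSE → T11
sample_id=904: site='tap' → inner[depth_m >= 33] → T15
sample_id=905: site='rain' → outer ELSE → T11
sample_id=906: site='well' → inner[turbidity < 109] → T10
sample_id=907: site='well' → inner[turbidity < 109] → T10
sample_id=908: site='river' → outer ELSE → T11
sample_id=909: site='tap' → inner[ELSE] → T12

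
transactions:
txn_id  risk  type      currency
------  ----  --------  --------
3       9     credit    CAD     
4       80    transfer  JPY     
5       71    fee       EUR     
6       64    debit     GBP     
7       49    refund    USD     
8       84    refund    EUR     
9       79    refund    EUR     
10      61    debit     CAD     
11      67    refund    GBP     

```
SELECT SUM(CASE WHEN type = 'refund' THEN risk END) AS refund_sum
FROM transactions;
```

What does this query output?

txn_id=3: ✗
txn_id=4: ✗
txn_id=5: ✗
txn_id=6: ✗
txn_id=7: ✓ → 49
txn_id=8: ✓ → 84
txn_id=9: ✓ → 79
txn_id=10: ✗
txn_id=11: ✓ → 67
refund_sum = 49 + 84 + 79 + 67 = 279

279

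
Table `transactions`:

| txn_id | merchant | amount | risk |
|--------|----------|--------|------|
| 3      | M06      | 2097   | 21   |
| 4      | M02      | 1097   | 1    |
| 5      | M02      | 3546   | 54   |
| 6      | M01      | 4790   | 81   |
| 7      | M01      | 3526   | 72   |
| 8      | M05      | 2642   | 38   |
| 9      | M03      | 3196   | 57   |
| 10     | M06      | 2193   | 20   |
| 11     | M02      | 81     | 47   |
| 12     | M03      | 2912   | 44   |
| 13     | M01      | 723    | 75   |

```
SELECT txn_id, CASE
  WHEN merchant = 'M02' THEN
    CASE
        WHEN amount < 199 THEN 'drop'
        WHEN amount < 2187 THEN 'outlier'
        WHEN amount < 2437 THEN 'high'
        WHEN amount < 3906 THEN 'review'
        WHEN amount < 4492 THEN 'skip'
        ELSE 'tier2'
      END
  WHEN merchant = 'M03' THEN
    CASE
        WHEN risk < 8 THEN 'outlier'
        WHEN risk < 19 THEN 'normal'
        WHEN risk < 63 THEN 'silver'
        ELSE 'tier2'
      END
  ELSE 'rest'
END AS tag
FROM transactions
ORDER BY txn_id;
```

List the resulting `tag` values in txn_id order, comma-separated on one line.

rest, outlier, review, rest, rest, rest, silver, rest, drop, silver, rest

txn_id=3: merchant='M06' → outer ELSE → rest
txn_id=4: merchant='M02' → inner[amount < 2187] → outlier
txn_id=5: merchant='M02' → inner[amount < 3906] → review
txn_id=6: merchant='M01' → outer ELSE → rest
txn_id=7: merchant='M01' → outer ELSE → rest
txn_id=8: merchant='M05' → outer ELSE → rest
txn_id=9: merchant='M03' → inner[risk < 63] → silver
txn_id=10: merchant='M06' → outer ELSE → rest
txn_id=11: merchant='M02' → inner[amount < 199] → drop
txn_id=12: merchant='M03' → inner[risk < 63] → silver
txn_id=13: merchant='M01' → outer ELSE → rest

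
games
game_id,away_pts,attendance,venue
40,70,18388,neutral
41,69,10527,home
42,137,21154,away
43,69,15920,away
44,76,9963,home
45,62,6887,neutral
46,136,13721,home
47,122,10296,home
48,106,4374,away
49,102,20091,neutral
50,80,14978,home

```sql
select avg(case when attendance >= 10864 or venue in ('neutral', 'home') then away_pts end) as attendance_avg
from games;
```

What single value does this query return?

92.3

game_id=40: ✓ → 70
game_id=41: ✓ → 69
game_id=42: ✓ → 137
game_id=43: ✓ → 69
game_id=44: ✓ → 76
game_id=45: ✓ → 62
game_id=46: ✓ → 136
game_id=47: ✓ → 122
game_id=48: ✗
game_id=49: ✓ → 102
game_id=50: ✓ → 80
attendance_avg = (70 + 69 + 137 + 69 + 76 + 62 + 136 + 122 + 102 + 80) / 10 = 92.3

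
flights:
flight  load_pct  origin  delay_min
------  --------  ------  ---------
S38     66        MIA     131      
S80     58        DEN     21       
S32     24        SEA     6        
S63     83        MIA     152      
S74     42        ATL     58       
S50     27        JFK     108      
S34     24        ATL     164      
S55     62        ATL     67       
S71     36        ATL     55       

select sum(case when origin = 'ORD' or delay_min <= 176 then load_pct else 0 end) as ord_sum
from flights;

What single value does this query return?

422

flight=S38: ✓ → 66
flight=S80: ✓ → 58
flight=S32: ✓ → 24
flight=S63: ✓ → 83
flight=S74: ✓ → 42
flight=S50: ✓ → 27
flight=S34: ✓ → 24
flight=S55: ✓ → 62
flight=S71: ✓ → 36
ord_sum = 66 + 58 + 24 + 83 + 42 + 27 + 24 + 62 + 36 = 422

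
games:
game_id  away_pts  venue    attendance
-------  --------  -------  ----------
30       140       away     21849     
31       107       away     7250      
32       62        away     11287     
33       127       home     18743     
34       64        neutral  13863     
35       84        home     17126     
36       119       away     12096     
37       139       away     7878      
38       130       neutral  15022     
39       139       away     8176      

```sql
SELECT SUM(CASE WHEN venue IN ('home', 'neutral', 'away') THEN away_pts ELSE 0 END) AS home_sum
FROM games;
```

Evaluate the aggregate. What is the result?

1111

game_id=30: ✓ → 140
game_id=31: ✓ → 107
game_id=32: ✓ → 62
game_id=33: ✓ → 127
game_id=34: ✓ → 64
game_id=35: ✓ → 84
game_id=36: ✓ → 119
game_id=37: ✓ → 139
game_id=38: ✓ → 130
game_id=39: ✓ → 139
home_sum = 140 + 107 + 62 + 127 + 64 + 84 + 119 + 139 + 130 + 139 = 1111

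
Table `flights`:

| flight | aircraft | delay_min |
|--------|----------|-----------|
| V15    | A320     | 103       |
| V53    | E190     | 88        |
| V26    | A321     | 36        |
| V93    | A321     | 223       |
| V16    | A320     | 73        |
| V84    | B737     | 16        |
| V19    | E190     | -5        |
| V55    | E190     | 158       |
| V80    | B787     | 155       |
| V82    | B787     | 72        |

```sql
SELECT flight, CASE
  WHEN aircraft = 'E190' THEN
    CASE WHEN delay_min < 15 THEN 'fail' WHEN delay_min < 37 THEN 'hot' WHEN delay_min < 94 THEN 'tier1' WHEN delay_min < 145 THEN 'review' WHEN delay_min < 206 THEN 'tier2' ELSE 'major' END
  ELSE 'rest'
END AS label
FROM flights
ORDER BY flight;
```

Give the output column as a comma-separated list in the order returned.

rest, rest, fail, rest, tier1, tier2, rest, rest, rest, rest

flight=V15: aircraft='A320' → outer ELSE → rest
flight=V16: aircraft='A320' → outer ELSE → rest
flight=V19: aircraft='E190' → inner[delay_min < 15] → fail
flight=V26: aircraft='A321' → outer ELSE → rest
flight=V53: aircraft='E190' → inner[delay_min < 94] → tier1
flight=V55: aircraft='E190' → inner[delay_min < 206] → tier2
flight=V80: aircraft='B787' → outer ELSE → rest
flight=V82: aircraft='B787' → outer ELSE → rest
flight=V84: aircraft='B737' → outer ELSE → rest
flight=V93: aircraft='A321' → outer ELSE → rest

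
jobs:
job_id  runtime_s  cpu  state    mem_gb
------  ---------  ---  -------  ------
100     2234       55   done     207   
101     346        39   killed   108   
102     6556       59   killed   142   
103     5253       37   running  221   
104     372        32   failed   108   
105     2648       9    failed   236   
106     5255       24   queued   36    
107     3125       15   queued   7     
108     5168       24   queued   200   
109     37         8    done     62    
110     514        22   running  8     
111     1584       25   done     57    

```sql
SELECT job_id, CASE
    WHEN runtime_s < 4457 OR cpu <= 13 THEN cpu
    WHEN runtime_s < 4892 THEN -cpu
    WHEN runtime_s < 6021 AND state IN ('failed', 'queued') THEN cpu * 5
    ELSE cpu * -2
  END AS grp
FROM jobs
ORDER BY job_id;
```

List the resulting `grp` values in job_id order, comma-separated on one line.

job_id=100: runtime_s < 4457 OR cpu <= 13 → 55
job_id=101: runtime_s < 4457 OR cpu <= 13 → 39
job_id=102: ELSE → -118
job_id=103: ELSE → -74
job_id=104: runtime_s < 4457 OR cpu <= 13 → 32
job_id=105: runtime_s < 4457 OR cpu <= 13 → 9
job_id=106: runtime_s < 6021 AND state IN ('failed', 'queued') → 120
job_id=107: runtime_s < 4457 OR cpu <= 13 → 15
job_id=108: runtime_s < 6021 AND state IN ('failed', 'queued') → 120
job_id=109: runtime_s < 4457 OR cpu <= 13 → 8
job_id=110: runtime_s < 4457 OR cpu <= 13 → 22
job_id=111: runtime_s < 4457 OR cpu <= 13 → 25

55, 39, -118, -74, 32, 9, 120, 15, 120, 8, 22, 25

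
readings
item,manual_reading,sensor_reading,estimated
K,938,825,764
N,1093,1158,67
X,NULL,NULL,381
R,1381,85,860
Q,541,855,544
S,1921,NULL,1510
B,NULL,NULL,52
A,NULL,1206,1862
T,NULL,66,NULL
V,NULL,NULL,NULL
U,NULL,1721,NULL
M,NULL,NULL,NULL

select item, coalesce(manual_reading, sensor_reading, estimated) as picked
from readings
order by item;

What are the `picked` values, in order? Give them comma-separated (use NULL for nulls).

item=A: manual_reading=NULL, sensor_reading=1206 → 1206
item=B: manual_reading=NULL, sensor_reading=NULL, estimated=52 → 52
item=K: manual_reading=938 → 938
item=M: manual_reading=NULL, sensor_reading=NULL, estimated=NULL (all NULL) → NULL
item=N: manual_reading=1093 → 1093
item=Q: manual_reading=541 → 541
item=R: manual_reading=1381 → 1381
item=S: manual_reading=1921 → 1921
item=T: manual_reading=NULL, sensor_reading=66 → 66
item=U: manual_reading=NULL, sensor_reading=1721 → 1721
item=V: manual_reading=NULL, sensor_reading=NULL, estimated=NULL (all NULL) → NULL
item=X: manual_reading=NULL, sensor_reading=NULL, estimated=381 → 381

1206, 52, 938, NULL, 1093, 541, 1381, 1921, 66, 1721, NULL, 381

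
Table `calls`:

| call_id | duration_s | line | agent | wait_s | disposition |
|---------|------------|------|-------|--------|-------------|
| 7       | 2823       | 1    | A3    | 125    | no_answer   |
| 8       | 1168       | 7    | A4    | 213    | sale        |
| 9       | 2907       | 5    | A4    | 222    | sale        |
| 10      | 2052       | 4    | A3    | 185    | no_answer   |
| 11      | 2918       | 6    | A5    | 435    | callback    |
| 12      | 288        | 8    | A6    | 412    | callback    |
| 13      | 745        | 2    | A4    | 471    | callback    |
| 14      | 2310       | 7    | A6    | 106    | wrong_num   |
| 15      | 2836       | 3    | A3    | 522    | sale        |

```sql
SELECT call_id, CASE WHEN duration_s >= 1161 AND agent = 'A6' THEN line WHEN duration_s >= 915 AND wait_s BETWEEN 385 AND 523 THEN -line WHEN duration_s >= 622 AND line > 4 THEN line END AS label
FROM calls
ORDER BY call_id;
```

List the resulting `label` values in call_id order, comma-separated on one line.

call_id=7: (no match → NULL) → NULL
call_id=8: duration_s >= 622 AND line > 4 → 7
call_id=9: duration_s >= 622 AND line > 4 → 5
call_id=10: (no match → NULL) → NULL
call_id=11: duration_s >= 915 AND wait_s BETWEEN 385 AND 523 → -6
call_id=12: (no match → NULL) → NULL
call_id=13: (no match → NULL) → NULL
call_id=14: duration_s >= 1161 AND agent = 'A6' → 7
call_id=15: duration_s >= 915 AND wait_s BETWEEN 385 AND 523 → -3

NULL, 7, 5, NULL, -6, NULL, NULL, 7, -3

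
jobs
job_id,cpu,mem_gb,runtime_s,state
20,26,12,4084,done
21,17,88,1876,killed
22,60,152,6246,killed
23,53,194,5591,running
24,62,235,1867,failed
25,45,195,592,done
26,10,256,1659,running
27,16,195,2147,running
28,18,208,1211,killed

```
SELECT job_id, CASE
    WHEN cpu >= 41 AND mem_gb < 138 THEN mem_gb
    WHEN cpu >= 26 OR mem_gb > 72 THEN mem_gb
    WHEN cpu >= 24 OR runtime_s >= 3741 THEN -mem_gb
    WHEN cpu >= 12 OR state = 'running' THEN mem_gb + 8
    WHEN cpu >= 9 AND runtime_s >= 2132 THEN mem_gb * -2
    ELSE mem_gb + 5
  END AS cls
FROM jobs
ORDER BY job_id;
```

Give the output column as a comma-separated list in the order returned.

job_id=20: cpu >= 26 OR mem_gb > 72 → 12
job_id=21: cpu >= 26 OR mem_gb > 72 → 88
job_id=22: cpu >= 26 OR mem_gb > 72 → 152
job_id=23: cpu >= 26 OR mem_gb > 72 → 194
job_id=24: cpu >= 26 OR mem_gb > 72 → 235
job_id=25: cpu >= 26 OR mem_gb > 72 → 195
job_id=26: cpu >= 26 OR mem_gb > 72 → 256
job_id=27: cpu >= 26 OR mem_gb > 72 → 195
job_id=28: cpu >= 26 OR mem_gb > 72 → 208

12, 88, 152, 194, 235, 195, 256, 195, 208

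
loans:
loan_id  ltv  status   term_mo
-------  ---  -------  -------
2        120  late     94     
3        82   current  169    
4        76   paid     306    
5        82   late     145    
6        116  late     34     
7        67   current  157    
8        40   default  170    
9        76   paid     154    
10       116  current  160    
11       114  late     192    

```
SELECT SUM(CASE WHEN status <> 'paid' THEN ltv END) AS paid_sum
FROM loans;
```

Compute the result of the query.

loan_id=2: ✓ → 120
loan_id=3: ✓ → 82
loan_id=4: ✗
loan_id=5: ✓ → 82
loan_id=6: ✓ → 116
loan_id=7: ✓ → 67
loan_id=8: ✓ → 40
loan_id=9: ✗
loan_id=10: ✓ → 116
loan_id=11: ✓ → 114
paid_sum = 120 + 82 + 82 + 116 + 67 + 40 + 116 + 114 = 737

737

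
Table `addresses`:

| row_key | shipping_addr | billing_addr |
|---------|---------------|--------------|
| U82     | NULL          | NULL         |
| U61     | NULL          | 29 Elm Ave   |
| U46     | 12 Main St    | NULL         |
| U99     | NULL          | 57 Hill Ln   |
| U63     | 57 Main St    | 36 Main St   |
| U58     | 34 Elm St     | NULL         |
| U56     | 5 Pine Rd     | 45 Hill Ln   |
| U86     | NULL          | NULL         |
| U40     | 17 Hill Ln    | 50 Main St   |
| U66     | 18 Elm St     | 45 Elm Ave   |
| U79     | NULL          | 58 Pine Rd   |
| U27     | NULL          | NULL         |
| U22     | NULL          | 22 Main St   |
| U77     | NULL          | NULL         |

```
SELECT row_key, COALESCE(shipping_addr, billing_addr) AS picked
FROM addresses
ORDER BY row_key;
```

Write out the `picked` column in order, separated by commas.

22 Main St, NULL, 17 Hill Ln, 12 Main St, 5 Pine Rd, 34 Elm St, 29 Elm Ave, 57 Main St, 18 Elm St, NULL, 58 Pine Rd, NULL, NULL, 57 Hill Ln

row_key=U22: shipping_addr=NULL, billing_addr=22 Main St → 22 Main St
row_key=U27: shipping_addr=NULL, billing_addr=NULL (all NULL) → NULL
row_key=U40: shipping_addr=17 Hill Ln → 17 Hill Ln
row_key=U46: shipping_addr=12 Main St → 12 Main St
row_key=U56: shipping_addr=5 Pine Rd → 5 Pine Rd
row_key=U58: shipping_addr=34 Elm St → 34 Elm St
row_key=U61: shipping_addr=NULL, billing_addr=29 Elm Ave → 29 Elm Ave
row_key=U63: shipping_addr=57 Main St → 57 Main St
row_key=U66: shipping_addr=18 Elm St → 18 Elm St
row_key=U77: shipping_addr=NULL, billing_addr=NULL (all NULL) → NULL
row_key=U79: shipping_addr=NULL, billing_addr=58 Pine Rd → 58 Pine Rd
row_key=U82: shipping_addr=NULL, billing_addr=NULL (all NULL) → NULL
row_key=U86: shipping_addr=NULL, billing_addr=NULL (all NULL) → NULL
row_key=U99: shipping_addr=NULL, billing_addr=57 Hill Ln → 57 Hill Ln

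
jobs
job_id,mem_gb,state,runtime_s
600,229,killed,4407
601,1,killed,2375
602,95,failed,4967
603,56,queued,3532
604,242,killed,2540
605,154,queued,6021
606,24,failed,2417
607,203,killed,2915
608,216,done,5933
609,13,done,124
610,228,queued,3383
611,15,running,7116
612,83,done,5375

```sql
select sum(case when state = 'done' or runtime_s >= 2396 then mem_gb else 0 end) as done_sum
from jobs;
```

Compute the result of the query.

1558

job_id=600: ✓ → 229
job_id=601: ✗
job_id=602: ✓ → 95
job_id=603: ✓ → 56
job_id=604: ✓ → 242
job_id=605: ✓ → 154
job_id=606: ✓ → 24
job_id=607: ✓ → 203
job_id=608: ✓ → 216
job_id=609: ✓ → 13
job_id=610: ✓ → 228
job_id=611: ✓ → 15
job_id=612: ✓ → 83
done_sum = 229 + 95 + 56 + 242 + 154 + 24 + 203 + 216 + 13 + 228 + 15 + 83 = 1558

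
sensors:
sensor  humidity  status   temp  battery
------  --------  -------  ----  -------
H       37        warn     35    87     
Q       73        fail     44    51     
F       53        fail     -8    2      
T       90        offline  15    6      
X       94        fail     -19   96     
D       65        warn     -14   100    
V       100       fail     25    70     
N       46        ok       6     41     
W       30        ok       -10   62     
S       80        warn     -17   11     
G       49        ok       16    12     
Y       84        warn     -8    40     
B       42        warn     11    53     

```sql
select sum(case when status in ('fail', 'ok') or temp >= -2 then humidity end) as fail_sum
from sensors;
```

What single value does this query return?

sensor=H: ✓ → 37
sensor=Q: ✓ → 73
sensor=F: ✓ → 53
sensor=T: ✓ → 90
sensor=X: ✓ → 94
sensor=D: ✗
sensor=V: ✓ → 100
sensor=N: ✓ → 46
sensor=W: ✓ → 30
sensor=S: ✗
sensor=G: ✓ → 49
sensor=Y: ✗
sensor=B: ✓ → 42
fail_sum = 37 + 73 + 53 + 90 + 94 + 100 + 46 + 30 + 49 + 42 = 614

614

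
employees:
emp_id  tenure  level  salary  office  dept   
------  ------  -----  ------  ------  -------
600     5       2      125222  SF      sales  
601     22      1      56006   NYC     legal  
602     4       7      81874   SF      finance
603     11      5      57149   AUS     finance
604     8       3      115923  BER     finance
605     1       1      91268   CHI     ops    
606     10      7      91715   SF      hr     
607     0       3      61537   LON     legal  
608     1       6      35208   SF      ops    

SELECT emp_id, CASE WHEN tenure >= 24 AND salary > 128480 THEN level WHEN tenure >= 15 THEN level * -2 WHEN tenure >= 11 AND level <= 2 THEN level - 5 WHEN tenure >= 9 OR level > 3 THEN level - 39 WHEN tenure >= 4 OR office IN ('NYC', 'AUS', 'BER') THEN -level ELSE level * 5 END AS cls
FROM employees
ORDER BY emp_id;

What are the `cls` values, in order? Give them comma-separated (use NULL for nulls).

-2, -2, -32, -34, -3, 5, -32, 15, -33

emp_id=600: tenure >= 4 OR office IN ('NYC', 'AUS', 'BER') → -2
emp_id=601: tenure >= 15 → -2
emp_id=602: tenure >= 9 OR level > 3 → -32
emp_id=603: tenure >= 9 OR level > 3 → -34
emp_id=604: tenure >= 4 OR office IN ('NYC', 'AUS', 'BER') → -3
emp_id=605: ELSE → 5
emp_id=606: tenure >= 9 OR level > 3 → -32
emp_id=607: ELSE → 15
emp_id=608: tenure >= 9 OR level > 3 → -33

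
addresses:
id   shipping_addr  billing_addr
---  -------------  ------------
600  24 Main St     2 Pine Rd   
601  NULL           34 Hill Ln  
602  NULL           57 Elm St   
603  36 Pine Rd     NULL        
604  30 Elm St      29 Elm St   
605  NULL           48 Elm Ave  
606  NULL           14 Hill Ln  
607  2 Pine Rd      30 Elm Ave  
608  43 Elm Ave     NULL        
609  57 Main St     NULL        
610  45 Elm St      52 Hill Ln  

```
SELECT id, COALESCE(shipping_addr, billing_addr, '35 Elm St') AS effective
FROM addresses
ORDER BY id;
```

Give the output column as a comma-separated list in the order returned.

id=600: shipping_addr=24 Main St → 24 Main St
id=601: shipping_addr=NULL, billing_addr=34 Hill Ln → 34 Hill Ln
id=602: shipping_addr=NULL, billing_addr=57 Elm St → 57 Elm St
id=603: shipping_addr=36 Pine Rd → 36 Pine Rd
id=604: shipping_addr=30 Elm St → 30 Elm St
id=605: shipping_addr=NULL, billing_addr=48 Elm Ave → 48 Elm Ave
id=606: shipping_addr=NULL, billing_addr=14 Hill Ln → 14 Hill Ln
id=607: shipping_addr=2 Pine Rd → 2 Pine Rd
id=608: shipping_addr=43 Elm Ave → 43 Elm Ave
id=609: shipping_addr=57 Main St → 57 Main St
id=610: shipping_addr=45 Elm St → 45 Elm St

24 Main St, 34 Hill Ln, 57 Elm St, 36 Pine Rd, 30 Elm St, 48 Elm Ave, 14 Hill Ln, 2 Pine Rd, 43 Elm Ave, 57 Main St, 45 Elm St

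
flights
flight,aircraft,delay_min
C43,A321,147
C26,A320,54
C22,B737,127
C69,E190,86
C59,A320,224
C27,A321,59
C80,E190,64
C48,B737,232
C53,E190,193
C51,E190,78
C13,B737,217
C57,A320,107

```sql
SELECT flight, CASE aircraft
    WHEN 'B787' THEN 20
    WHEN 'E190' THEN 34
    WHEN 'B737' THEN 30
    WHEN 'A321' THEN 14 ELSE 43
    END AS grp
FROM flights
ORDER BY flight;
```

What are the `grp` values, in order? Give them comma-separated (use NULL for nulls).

30, 30, 43, 14, 14, 30, 34, 34, 43, 43, 34, 34

flight=C13: aircraft='B737' → 30
flight=C22: aircraft='B737' → 30
flight=C26: ELSE → 43
flight=C27: aircraft='A321' → 14
flight=C43: aircraft='A321' → 14
flight=C48: aircraft='B737' → 30
flight=C51: aircraft='E190' → 34
flight=C53: aircraft='E190' → 34
flight=C57: ELSE → 43
flight=C59: ELSE → 43
flight=C69: aircraft='E190' → 34
flight=C80: aircraft='E190' → 34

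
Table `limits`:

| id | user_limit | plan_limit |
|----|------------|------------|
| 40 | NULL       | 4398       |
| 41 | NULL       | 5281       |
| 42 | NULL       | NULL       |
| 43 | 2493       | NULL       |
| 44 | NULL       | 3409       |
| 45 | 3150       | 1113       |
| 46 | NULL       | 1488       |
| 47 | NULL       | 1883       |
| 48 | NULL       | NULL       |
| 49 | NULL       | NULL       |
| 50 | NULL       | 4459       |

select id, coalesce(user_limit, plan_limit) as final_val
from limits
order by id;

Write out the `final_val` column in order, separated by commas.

id=40: user_limit=NULL, plan_limit=4398 → 4398
id=41: user_limit=NULL, plan_limit=5281 → 5281
id=42: user_limit=NULL, plan_limit=NULL (all NULL) → NULL
id=43: user_limit=2493 → 2493
id=44: user_limit=NULL, plan_limit=3409 → 3409
id=45: user_limit=3150 → 3150
id=46: user_limit=NULL, plan_limit=1488 → 1488
id=47: user_limit=NULL, plan_limit=1883 → 1883
id=48: user_limit=NULL, plan_limit=NULL (all NULL) → NULL
id=49: user_limit=NULL, plan_limit=NULL (all NULL) → NULL
id=50: user_limit=NULL, plan_limit=4459 → 4459

4398, 5281, NULL, 2493, 3409, 3150, 1488, 1883, NULL, NULL, 4459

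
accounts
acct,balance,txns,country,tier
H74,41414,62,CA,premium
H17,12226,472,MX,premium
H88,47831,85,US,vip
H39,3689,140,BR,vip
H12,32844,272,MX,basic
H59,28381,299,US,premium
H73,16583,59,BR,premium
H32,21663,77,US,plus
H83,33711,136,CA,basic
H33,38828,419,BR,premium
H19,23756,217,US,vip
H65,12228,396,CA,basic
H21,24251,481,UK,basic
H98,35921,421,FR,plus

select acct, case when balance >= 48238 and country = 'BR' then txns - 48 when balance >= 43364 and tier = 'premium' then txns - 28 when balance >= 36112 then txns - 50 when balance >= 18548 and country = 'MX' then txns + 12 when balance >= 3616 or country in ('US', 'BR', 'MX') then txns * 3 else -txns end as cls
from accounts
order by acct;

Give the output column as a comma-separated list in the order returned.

acct=H12: balance >= 18548 and country = 'MX' → 284
acct=H17: balance >= 3616 or country in ('US', 'BR', 'MX') → 1416
acct=H19: balance >= 3616 or country in ('US', 'BR', 'MX') → 651
acct=H21: balance >= 3616 or country in ('US', 'BR', 'MX') → 1443
acct=H32: balance >= 3616 or country in ('US', 'BR', 'MX') → 231
acct=H33: balance >= 36112 → 369
acct=H39: balance >= 3616 or country in ('US', 'BR', 'MX') → 420
acct=H59: balance >= 3616 or country in ('US', 'BR', 'MX') → 897
acct=H65: balance >= 3616 or country in ('US', 'BR', 'MX') → 1188
acct=H73: balance >= 3616 or country in ('US', 'BR', 'MX') → 177
acct=H74: balance >= 36112 → 12
acct=H83: balance >= 3616 or country in ('US', 'BR', 'MX') → 408
acct=H88: balance >= 36112 → 35
acct=H98: balance >= 3616 or country in ('US', 'BR', 'MX') → 1263

284, 1416, 651, 1443, 231, 369, 420, 897, 1188, 177, 12, 408, 35, 1263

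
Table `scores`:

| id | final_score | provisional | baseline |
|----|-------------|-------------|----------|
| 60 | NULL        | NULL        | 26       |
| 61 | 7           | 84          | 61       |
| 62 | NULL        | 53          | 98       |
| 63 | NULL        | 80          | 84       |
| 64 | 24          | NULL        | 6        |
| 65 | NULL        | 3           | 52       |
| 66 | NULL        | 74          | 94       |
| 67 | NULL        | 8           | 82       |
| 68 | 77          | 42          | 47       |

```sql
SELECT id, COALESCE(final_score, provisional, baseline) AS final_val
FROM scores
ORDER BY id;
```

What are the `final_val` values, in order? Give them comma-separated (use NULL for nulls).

26, 7, 53, 80, 24, 3, 74, 8, 77

id=60: final_score=NULL, provisional=NULL, baseline=26 → 26
id=61: final_score=7 → 7
id=62: final_score=NULL, provisional=53 → 53
id=63: final_score=NULL, provisional=80 → 80
id=64: final_score=24 → 24
id=65: final_score=NULL, provisional=3 → 3
id=66: final_score=NULL, provisional=74 → 74
id=67: final_score=NULL, provisional=8 → 8
id=68: final_score=77 → 77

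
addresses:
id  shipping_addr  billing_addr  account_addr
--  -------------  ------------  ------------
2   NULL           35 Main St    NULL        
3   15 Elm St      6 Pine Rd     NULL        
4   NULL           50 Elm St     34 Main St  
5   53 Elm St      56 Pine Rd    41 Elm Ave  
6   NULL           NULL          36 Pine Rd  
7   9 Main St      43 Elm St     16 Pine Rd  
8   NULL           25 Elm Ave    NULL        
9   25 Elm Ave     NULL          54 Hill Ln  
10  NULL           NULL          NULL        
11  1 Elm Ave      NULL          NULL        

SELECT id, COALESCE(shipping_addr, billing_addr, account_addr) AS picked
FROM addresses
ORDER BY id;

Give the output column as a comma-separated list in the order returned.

35 Main St, 15 Elm St, 50 Elm St, 53 Elm St, 36 Pine Rd, 9 Main St, 25 Elm Ave, 25 Elm Ave, NULL, 1 Elm Ave

id=2: shipping_addr=NULL, billing_addr=35 Main St → 35 Main St
id=3: shipping_addr=15 Elm St → 15 Elm St
id=4: shipping_addr=NULL, billing_addr=50 Elm St → 50 Elm St
id=5: shipping_addr=53 Elm St → 53 Elm St
id=6: shipping_addr=NULL, billing_addr=NULL, account_addr=36 Pine Rd → 36 Pine Rd
id=7: shipping_addr=9 Main St → 9 Main St
id=8: shipping_addr=NULL, billing_addr=25 Elm Ave → 25 Elm Ave
id=9: shipping_addr=25 Elm Ave → 25 Elm Ave
id=10: shipping_addr=NULL, billing_addr=NULL, account_addr=NULL (all NULL) → NULL
id=11: shipping_addr=1 Elm Ave → 1 Elm Ave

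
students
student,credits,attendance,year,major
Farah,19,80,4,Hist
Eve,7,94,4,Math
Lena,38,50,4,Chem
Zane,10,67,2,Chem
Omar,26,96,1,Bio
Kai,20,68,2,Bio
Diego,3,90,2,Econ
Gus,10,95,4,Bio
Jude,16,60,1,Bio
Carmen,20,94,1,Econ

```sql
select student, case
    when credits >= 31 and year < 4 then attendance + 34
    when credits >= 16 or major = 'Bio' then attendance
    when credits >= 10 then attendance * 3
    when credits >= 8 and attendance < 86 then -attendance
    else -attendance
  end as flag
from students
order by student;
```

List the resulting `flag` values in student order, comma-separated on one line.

94, -90, -94, 80, 95, 60, 68, 50, 96, 201

student=Carmen: credits >= 16 or major = 'Bio' → 94
student=Diego: ELSE → -90
student=Eve: ELSE → -94
student=Farah: credits >= 16 or major = 'Bio' → 80
student=Gus: credits >= 16 or major = 'Bio' → 95
student=Jude: credits >= 16 or major = 'Bio' → 60
student=Kai: credits >= 16 or major = 'Bio' → 68
student=Lena: credits >= 16 or major = 'Bio' → 50
student=Omar: credits >= 16 or major = 'Bio' → 96
student=Zane: credits >= 10 → 201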